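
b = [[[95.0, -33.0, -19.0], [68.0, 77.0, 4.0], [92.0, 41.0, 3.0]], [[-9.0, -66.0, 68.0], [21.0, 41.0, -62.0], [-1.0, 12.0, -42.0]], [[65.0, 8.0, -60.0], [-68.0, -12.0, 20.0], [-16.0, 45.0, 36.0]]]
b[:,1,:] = [[68.0, 77.0, 4.0], [21.0, 41.0, -62.0], [-68.0, -12.0, 20.0]]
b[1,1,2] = -62.0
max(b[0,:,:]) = 95.0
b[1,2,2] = -42.0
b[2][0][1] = 8.0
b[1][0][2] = 68.0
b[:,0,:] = [[95.0, -33.0, -19.0], [-9.0, -66.0, 68.0], [65.0, 8.0, -60.0]]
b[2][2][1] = 45.0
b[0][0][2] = -19.0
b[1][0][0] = -9.0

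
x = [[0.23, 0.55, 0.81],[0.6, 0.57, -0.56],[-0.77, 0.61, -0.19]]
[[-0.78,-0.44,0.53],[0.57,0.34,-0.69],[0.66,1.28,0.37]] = x@ [[-0.35,-0.88,-0.57],  [0.31,0.74,0.11],  [-1.07,-0.8,0.74]]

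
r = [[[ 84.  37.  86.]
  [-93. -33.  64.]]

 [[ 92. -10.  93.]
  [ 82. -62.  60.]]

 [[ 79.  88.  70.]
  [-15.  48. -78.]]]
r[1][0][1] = -10.0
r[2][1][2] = -78.0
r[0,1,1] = -33.0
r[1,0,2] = 93.0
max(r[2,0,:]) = 88.0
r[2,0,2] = 70.0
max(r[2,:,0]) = 79.0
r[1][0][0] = 92.0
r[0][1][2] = 64.0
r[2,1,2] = -78.0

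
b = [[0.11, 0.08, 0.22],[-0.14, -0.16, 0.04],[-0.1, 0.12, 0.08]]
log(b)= [[(-1.5+0.05j), 0.51+0.14j, 1.21-0.06j], [-0.38+0.86j, -1.80+2.61j, (-0.3-1.11j)], [-0.74-0.37j, 0.14-1.13j, -1.46+0.48j]]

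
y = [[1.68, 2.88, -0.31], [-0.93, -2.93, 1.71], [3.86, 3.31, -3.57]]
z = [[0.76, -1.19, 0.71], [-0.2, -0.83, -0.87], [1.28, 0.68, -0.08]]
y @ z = [[0.3, -4.6, -1.29], [2.07, 4.7, 1.75], [-2.30, -9.77, 0.15]]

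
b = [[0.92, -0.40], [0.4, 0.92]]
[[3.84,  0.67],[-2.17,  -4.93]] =b@[[2.65, -1.35], [-3.51, -4.77]]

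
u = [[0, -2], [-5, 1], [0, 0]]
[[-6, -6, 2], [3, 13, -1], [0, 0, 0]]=u@ [[0, -2, 0], [3, 3, -1]]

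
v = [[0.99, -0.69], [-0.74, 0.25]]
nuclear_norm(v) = 1.61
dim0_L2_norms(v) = [1.24, 0.73]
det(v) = -0.26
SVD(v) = [[-0.84, 0.54], [0.54, 0.84]] @ diag([1.4255659369518465, 0.18455828185861534]) @ [[-0.86,0.5], [-0.5,-0.86]]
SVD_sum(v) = [[1.04,-0.60], [-0.66,0.38]] + [[-0.05,-0.09], [-0.08,-0.13]]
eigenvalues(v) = [1.42, -0.18]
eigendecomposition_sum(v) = [[1.04, -0.61], [-0.66, 0.38]] + [[-0.05, -0.08], [-0.08, -0.13]]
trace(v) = 1.24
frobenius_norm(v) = 1.44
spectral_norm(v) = 1.43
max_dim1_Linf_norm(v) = 0.99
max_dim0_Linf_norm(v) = 0.99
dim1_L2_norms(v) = [1.21, 0.78]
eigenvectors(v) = [[0.85, 0.51], [-0.53, 0.86]]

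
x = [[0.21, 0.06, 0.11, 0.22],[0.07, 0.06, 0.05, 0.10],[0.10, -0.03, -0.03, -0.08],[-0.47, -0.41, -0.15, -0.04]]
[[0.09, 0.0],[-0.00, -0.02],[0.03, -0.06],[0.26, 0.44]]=x@ [[0.32,  -0.43],  [-1.08,  -0.82],  [0.09,  0.53],  [0.36,  0.37]]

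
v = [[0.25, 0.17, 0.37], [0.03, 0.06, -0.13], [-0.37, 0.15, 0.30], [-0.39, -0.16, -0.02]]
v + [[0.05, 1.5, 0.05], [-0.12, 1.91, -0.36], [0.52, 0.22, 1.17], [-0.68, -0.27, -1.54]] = [[0.3, 1.67, 0.42], [-0.09, 1.97, -0.49], [0.15, 0.37, 1.47], [-1.07, -0.43, -1.56]]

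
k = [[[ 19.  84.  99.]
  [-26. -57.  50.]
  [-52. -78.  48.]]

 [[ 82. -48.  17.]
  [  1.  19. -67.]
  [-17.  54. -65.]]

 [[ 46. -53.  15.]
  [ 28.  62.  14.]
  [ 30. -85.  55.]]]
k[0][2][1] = -78.0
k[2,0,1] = -53.0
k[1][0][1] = -48.0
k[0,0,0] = 19.0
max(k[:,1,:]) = 62.0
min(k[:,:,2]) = -67.0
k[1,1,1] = 19.0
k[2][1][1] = 62.0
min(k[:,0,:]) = -53.0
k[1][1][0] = 1.0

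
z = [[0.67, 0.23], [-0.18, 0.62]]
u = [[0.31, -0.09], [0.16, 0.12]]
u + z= [[0.98, 0.14], [-0.02, 0.74]]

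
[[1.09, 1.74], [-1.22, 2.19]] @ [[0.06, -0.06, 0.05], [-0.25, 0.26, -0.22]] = [[-0.37, 0.39, -0.33],  [-0.62, 0.64, -0.54]]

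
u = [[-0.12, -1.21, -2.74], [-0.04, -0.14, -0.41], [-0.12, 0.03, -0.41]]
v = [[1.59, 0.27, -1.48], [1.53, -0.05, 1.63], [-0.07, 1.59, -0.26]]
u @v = [[-1.85, -4.33, -1.08], [-0.25, -0.66, -0.06], [-0.12, -0.69, 0.33]]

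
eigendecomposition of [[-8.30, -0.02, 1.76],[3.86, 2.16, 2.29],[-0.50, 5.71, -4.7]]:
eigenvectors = [[-0.08+0.00j, -0.27+0.56j, -0.27-0.56j], [(-0.84+0j), 0.31-0.17j, (0.31+0.17j)], [-0.54+0.00j, (-0.7+0j), -0.70-0.00j]]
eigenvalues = [(4+0j), (-7.42+1.78j), (-7.42-1.78j)]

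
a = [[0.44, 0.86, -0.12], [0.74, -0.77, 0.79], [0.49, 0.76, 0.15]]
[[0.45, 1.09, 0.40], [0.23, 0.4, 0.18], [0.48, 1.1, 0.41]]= a @ [[0.51, 1.15, 0.44], [0.28, 0.69, 0.25], [0.09, 0.1, 0.06]]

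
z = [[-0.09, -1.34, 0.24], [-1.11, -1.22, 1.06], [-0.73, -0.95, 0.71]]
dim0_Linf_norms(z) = [1.11, 1.34, 1.06]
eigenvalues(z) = [-1.4, 0.81, -0.01]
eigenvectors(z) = [[-0.58, -0.78, 0.63], [-0.65, 0.57, 0.1], [-0.49, 0.27, 0.77]]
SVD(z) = [[-0.44, 0.89, -0.10],[-0.73, -0.42, -0.54],[-0.52, -0.16, 0.84]] @ diag([2.6438534591547334, 0.8092753503590764, 0.0035062539471951946]) @ [[0.47, 0.75, -0.47], [0.62, -0.66, -0.43], [-0.63, -0.10, -0.77]]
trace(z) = -0.60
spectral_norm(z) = 2.64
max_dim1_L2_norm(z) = 1.96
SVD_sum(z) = [[-0.54, -0.86, 0.55], [-0.9, -1.44, 0.91], [-0.65, -1.04, 0.66]] + [[0.45, -0.48, -0.31],[-0.21, 0.22, 0.14],[-0.08, 0.09, 0.06]] + [[0.00, 0.00, 0.00], [0.00, 0.00, 0.0], [-0.00, -0.00, -0.00]]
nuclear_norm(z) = 3.46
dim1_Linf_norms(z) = [1.34, 1.22, 0.95]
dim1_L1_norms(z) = [1.67, 3.39, 2.39]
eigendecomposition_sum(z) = [[-0.63, -1.18, 0.67], [-0.71, -1.34, 0.75], [-0.54, -1.01, 0.57]] + [[0.54, -0.16, -0.42],  [-0.40, 0.12, 0.31],  [-0.19, 0.06, 0.15]] + [[0.00,0.00,-0.01],[0.0,0.0,-0.0],[0.0,0.01,-0.01]]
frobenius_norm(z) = 2.76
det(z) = 0.01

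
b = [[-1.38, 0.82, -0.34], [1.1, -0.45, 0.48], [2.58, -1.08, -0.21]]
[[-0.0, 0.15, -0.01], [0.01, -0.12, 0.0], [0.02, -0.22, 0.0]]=b @[[0.03, -0.07, -0.02], [0.05, 0.05, -0.05], [0.0, -0.05, 0.00]]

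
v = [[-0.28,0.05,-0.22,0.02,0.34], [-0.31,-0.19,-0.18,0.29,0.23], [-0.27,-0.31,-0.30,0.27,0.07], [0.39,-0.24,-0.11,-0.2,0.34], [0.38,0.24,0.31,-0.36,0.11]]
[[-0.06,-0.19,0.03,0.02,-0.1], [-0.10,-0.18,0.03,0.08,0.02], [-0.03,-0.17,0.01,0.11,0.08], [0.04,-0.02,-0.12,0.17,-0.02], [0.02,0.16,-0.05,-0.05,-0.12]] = v @ [[0.07, 0.20, -0.10, 0.11, 0.19],[-0.04, 0.02, 0.18, -0.30, -0.10],[-0.21, 0.29, -0.0, -0.08, -0.11],[-0.26, -0.04, 0.14, 0.03, 0.3],[-0.22, -0.20, -0.03, 0.15, -0.20]]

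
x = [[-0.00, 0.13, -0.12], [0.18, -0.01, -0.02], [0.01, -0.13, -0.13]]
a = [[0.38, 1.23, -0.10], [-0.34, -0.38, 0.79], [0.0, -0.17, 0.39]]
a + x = [[0.38, 1.36, -0.22],[-0.16, -0.39, 0.77],[0.01, -0.3, 0.26]]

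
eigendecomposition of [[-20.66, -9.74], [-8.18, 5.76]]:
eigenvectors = [[-0.96, 0.32], [-0.27, -0.95]]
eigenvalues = [-23.39, 8.49]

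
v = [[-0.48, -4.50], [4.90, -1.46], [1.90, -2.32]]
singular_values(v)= [6.1, 4.29]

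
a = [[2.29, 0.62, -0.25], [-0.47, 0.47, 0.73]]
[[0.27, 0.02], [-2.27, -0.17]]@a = [[0.61, 0.18, -0.05], [-5.12, -1.49, 0.44]]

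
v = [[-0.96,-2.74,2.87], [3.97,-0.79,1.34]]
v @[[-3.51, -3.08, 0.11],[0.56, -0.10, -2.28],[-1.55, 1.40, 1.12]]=[[-2.61, 7.25, 9.36], [-16.45, -10.27, 3.74]]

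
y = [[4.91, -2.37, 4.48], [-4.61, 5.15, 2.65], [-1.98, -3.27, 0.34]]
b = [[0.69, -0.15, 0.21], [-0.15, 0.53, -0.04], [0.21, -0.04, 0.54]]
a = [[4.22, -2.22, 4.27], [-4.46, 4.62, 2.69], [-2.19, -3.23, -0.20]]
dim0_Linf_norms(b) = [0.69, 0.53, 0.54]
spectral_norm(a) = 7.93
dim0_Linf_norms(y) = [4.91, 5.15, 4.48]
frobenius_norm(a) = 10.23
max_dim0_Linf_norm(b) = 0.69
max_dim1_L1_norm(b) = 1.05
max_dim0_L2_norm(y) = 7.02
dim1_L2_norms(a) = [6.4, 6.96, 3.91]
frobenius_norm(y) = 10.92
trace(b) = 1.76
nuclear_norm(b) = 1.76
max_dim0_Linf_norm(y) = 5.15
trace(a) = 8.64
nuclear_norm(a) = 16.89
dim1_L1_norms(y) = [11.76, 12.41, 5.59]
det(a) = 152.54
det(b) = 0.16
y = b + a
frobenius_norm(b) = 1.09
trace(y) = 10.40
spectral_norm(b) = 0.90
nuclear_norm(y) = 17.83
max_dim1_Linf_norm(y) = 5.15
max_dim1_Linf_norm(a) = 4.62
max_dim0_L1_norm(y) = 11.5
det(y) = 173.08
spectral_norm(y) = 8.70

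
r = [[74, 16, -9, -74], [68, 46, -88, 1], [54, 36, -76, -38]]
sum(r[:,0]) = 196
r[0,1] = 16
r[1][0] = 68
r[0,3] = -74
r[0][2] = -9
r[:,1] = [16, 46, 36]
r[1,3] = 1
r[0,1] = 16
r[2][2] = -76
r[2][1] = 36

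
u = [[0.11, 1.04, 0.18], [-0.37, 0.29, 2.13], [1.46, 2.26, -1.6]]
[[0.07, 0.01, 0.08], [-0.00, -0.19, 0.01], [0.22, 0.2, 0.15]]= u @ [[0.06, 0.01, -0.06],  [0.06, 0.02, 0.09],  [0.0, -0.09, -0.02]]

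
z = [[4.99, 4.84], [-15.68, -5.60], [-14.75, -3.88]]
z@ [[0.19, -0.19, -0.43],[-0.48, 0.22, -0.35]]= [[-1.38, 0.12, -3.84], [-0.29, 1.75, 8.7], [-0.94, 1.95, 7.70]]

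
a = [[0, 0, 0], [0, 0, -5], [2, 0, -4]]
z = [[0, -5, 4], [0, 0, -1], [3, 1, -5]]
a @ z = [[0, 0, 0], [-15, -5, 25], [-12, -14, 28]]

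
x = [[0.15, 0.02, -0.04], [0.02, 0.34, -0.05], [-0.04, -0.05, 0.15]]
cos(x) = [[0.99, -0.01, 0.01], [-0.01, 0.94, 0.01], [0.01, 0.01, 0.99]]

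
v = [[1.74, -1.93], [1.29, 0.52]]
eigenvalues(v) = [(1.13+1.46j), (1.13-1.46j)]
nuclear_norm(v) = 3.93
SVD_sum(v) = [[1.94, -1.7], [0.47, -0.41]] + [[-0.20, -0.23],[0.82, 0.93]]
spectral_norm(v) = 2.66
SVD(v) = [[-0.97, -0.24],[-0.24, 0.97]] @ diag([2.655816980557491, 1.2781377726139285]) @ [[-0.75, 0.66], [0.66, 0.75]]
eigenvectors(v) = [[0.77+0.00j,  0.77-0.00j], [(0.24-0.58j),  0.24+0.58j]]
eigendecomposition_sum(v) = [[0.87+0.49j, -0.96+0.75j], [(0.64-0.5j), (0.26+0.96j)]] + [[(0.87-0.49j),  -0.96-0.75j], [(0.64+0.5j),  (0.26-0.96j)]]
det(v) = 3.39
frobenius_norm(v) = 2.95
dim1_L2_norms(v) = [2.6, 1.39]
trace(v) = 2.26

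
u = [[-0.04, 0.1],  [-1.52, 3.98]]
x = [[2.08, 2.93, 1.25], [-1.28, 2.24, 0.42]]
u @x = [[-0.21, 0.11, -0.01], [-8.26, 4.46, -0.23]]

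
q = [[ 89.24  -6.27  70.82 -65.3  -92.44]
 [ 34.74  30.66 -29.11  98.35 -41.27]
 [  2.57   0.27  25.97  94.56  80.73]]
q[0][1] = -6.27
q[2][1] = 0.27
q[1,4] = -41.27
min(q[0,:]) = -92.44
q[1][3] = 98.35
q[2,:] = [2.57, 0.27, 25.97, 94.56, 80.73]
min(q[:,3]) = -65.3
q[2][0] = 2.57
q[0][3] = -65.3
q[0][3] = -65.3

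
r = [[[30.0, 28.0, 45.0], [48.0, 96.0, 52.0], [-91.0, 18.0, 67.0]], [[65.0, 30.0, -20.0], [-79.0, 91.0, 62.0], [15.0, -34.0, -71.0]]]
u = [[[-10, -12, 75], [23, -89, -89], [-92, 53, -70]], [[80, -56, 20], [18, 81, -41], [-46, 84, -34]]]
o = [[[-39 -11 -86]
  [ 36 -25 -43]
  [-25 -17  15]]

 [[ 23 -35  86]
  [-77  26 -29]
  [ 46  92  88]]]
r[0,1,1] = 96.0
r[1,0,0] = 65.0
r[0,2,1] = 18.0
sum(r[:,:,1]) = 229.0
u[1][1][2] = -41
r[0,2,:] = [-91.0, 18.0, 67.0]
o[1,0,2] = 86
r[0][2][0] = -91.0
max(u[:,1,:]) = 81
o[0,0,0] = -39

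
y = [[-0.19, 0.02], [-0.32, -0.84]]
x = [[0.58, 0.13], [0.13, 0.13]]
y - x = [[-0.77, -0.11],[-0.45, -0.97]]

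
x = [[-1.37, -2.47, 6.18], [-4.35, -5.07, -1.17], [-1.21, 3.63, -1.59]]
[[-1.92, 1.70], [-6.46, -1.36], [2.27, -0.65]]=x @[[0.47, 0.19], [0.84, 0.03], [0.13, 0.33]]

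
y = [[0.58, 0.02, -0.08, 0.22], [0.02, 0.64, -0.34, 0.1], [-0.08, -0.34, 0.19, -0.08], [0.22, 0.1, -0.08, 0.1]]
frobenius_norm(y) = 1.08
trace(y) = 1.51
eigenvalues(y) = [0.88, 0.63, 0.0, 0.0]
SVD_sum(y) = [[0.11, 0.24, -0.14, 0.08], [0.24, 0.53, -0.31, 0.17], [-0.14, -0.31, 0.18, -0.10], [0.08, 0.17, -0.1, 0.05]] + [[0.47, -0.22, 0.06, 0.14],  [-0.22, 0.11, -0.03, -0.07],  [0.06, -0.03, 0.01, 0.02],  [0.14, -0.07, 0.02, 0.04]] + [[0.0, 0.0, 0.00, -0.00], [0.0, 0.0, 0.0, -0.00], [0.0, 0.0, 0.0, -0.0], [-0.00, -0.0, -0.00, 0.00]] + [[0.0, -0.0, -0.0, -0.00],[-0.00, 0.00, 0.00, 0.00],[-0.00, 0.0, 0.00, 0.0],[-0.00, 0.0, 0.0, 0.00]]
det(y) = 0.00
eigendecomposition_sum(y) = [[0.11, 0.24, -0.14, 0.08], [0.24, 0.53, -0.31, 0.17], [-0.14, -0.31, 0.18, -0.1], [0.08, 0.17, -0.1, 0.05]] + [[0.47, -0.22, 0.06, 0.14], [-0.22, 0.11, -0.03, -0.07], [0.06, -0.03, 0.01, 0.02], [0.14, -0.07, 0.02, 0.04]] + [[0.0, 0.00, 0.0, -0.00], [0.0, 0.0, 0.0, -0.00], [0.00, 0.00, 0.00, -0.0], [-0.0, -0.0, -0.00, 0.0]] + [[0.00,-0.0,-0.0,-0.0], [-0.00,0.00,0.0,0.0], [-0.00,0.0,0.0,0.00], [-0.0,0.0,0.00,0.00]]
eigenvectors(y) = [[-0.36, -0.86, 0.36, 0.00], [-0.78, 0.41, 0.23, -0.41], [0.45, -0.11, 0.19, -0.86], [-0.25, -0.27, -0.89, -0.29]]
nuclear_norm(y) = 1.51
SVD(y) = [[-0.36, 0.86, -0.36, -0.00],  [-0.78, -0.41, -0.23, 0.41],  [0.45, 0.11, -0.19, 0.86],  [-0.25, 0.27, 0.89, 0.29]] @ diag([0.8790916200042411, 0.627446748044712, 0.0028512084405919974, 0.0006104235104543333]) @ [[-0.36, -0.78, 0.45, -0.25], [0.86, -0.41, 0.11, 0.27], [-0.36, -0.23, -0.19, 0.89], [-0.0, 0.41, 0.86, 0.29]]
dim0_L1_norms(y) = [0.9, 1.1, 0.69, 0.5]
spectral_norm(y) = 0.88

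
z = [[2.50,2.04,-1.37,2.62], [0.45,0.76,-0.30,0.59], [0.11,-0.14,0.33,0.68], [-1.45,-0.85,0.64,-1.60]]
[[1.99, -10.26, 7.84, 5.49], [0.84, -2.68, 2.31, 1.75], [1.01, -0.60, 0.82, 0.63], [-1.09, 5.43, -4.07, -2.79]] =z @ [[-1.01,  -2.71,  -0.69,  0.57], [0.9,  -2.20,  1.57,  1.88], [0.80,  -1.27,  -0.78,  1.13], [1.44,  -0.28,  2.02,  0.68]]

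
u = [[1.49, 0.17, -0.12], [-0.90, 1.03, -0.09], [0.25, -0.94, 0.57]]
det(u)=0.761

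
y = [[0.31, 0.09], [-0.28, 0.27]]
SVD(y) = [[-0.57, 0.82], [0.82, 0.57]] @ diag([0.4410664504510754, 0.24690157206159935]) @ [[-0.92, 0.39],[0.39, 0.92]]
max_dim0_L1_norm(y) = 0.59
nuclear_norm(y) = 0.69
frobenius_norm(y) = 0.51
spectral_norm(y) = 0.44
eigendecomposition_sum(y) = [[(0.16+0.06j), 0.05-0.08j], [(-0.14+0.26j), (0.14+0.1j)]] + [[0.16-0.06j, 0.05+0.08j], [(-0.14-0.26j), (0.14-0.1j)]]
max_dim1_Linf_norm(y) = 0.31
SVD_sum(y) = [[0.23, -0.10], [-0.33, 0.14]] + [[0.08, 0.19], [0.05, 0.13]]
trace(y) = 0.58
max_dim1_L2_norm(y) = 0.39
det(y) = 0.11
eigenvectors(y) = [[-0.06-0.49j, (-0.06+0.49j)], [(0.87+0j), (0.87-0j)]]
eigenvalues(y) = [(0.29+0.16j), (0.29-0.16j)]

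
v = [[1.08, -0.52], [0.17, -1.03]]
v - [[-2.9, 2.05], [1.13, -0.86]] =[[3.98, -2.57],[-0.96, -0.17]]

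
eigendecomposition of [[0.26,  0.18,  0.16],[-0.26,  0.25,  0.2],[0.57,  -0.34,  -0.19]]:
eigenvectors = [[(-0.66+0j), (0.12-0.07j), (0.12+0.07j)], [0.16+0.00j, 0.56+0.21j, 0.56-0.21j], [(-0.74+0j), (-0.79+0j), -0.79-0.00j]]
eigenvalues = [(0.39+0j), (-0.04+0.14j), (-0.04-0.14j)]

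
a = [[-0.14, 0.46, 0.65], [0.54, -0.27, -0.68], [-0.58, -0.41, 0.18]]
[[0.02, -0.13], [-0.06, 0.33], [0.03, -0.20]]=a @ [[-0.13,0.73], [0.08,-0.42], [-0.05,0.26]]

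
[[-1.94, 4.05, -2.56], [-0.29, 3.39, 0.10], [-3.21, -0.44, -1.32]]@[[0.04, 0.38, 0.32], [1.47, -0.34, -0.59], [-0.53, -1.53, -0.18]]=[[7.23, 1.8, -2.55], [4.92, -1.42, -2.11], [-0.08, 0.95, -0.53]]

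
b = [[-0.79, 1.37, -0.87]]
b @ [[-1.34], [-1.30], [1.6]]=[[-2.11]]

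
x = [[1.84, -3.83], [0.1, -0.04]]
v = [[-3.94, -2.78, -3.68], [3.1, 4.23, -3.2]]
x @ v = [[-19.12, -21.32, 5.48], [-0.52, -0.45, -0.24]]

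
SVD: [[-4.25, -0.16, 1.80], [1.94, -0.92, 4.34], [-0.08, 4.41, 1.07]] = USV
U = [[-0.04, -0.79, -0.62],  [0.99, 0.05, -0.12],  [0.13, -0.62, 0.78]]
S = [4.85, 4.75, 4.39]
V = [[0.43, -0.07, 0.9],[0.73, -0.55, -0.39],[0.53, 0.83, -0.18]]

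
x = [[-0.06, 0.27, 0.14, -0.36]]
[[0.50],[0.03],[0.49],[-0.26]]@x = [[-0.03, 0.14, 0.07, -0.18], [-0.0, 0.01, 0.00, -0.01], [-0.03, 0.13, 0.07, -0.18], [0.02, -0.07, -0.04, 0.09]]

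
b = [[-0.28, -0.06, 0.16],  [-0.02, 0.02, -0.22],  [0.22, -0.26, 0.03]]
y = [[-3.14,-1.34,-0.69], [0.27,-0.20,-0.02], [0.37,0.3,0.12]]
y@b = [[0.75, 0.34, -0.23],[-0.08, -0.02, 0.09],[-0.08, -0.05, -0.0]]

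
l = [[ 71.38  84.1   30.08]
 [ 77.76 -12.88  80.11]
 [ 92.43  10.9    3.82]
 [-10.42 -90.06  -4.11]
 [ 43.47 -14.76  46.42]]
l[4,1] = -14.76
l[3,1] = -90.06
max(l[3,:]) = -4.11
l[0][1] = 84.1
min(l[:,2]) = -4.11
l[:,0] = [71.38, 77.76, 92.43, -10.42, 43.47]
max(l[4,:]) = 46.42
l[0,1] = 84.1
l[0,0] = 71.38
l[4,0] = 43.47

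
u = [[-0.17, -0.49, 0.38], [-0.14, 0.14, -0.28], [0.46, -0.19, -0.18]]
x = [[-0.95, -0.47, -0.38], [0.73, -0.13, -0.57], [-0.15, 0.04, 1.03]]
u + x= [[-1.12, -0.96, 0.0], [0.59, 0.01, -0.85], [0.31, -0.15, 0.85]]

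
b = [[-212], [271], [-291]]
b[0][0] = -212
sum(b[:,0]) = -232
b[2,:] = [-291]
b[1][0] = 271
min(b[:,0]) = -291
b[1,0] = 271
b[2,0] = -291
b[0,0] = -212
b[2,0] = -291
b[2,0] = -291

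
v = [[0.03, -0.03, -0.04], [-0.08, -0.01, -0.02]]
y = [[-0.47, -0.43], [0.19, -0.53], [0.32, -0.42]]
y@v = [[0.02,0.02,0.03], [0.05,-0.0,0.0], [0.04,-0.01,-0.0]]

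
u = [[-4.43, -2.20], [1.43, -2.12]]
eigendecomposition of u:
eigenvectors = [[0.78+0.00j,  0.78-0.00j], [(-0.41-0.48j),  (-0.41+0.48j)]]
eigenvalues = [(-3.27+1.35j), (-3.27-1.35j)]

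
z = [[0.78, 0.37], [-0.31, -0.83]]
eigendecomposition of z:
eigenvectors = [[0.98, -0.23], [-0.20, 0.97]]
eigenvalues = [0.71, -0.76]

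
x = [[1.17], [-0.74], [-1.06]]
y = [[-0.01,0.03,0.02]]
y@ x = [[-0.06]]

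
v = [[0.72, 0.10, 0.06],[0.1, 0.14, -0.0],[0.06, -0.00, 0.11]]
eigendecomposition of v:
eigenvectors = [[-0.98, -0.11, -0.15], [-0.16, 0.91, 0.37], [-0.09, -0.39, 0.92]]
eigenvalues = [0.74, 0.13, 0.1]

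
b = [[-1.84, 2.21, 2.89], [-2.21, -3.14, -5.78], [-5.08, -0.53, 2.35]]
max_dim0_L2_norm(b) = 6.88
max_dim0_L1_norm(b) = 11.02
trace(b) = -2.63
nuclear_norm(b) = 14.83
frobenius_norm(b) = 9.82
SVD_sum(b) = [[-0.21, 1.68, 3.27], [0.36, -2.94, -5.72], [-0.12, 0.97, 1.89]] + [[-1.43, -0.31, 0.07], [-2.49, -0.54, 0.12], [-5.06, -1.10, 0.24]] + [[-0.2, 0.84, -0.44], [-0.08, 0.34, -0.18], [0.1, -0.41, 0.22]]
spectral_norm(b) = 7.72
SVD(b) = [[0.48,0.25,-0.84], [-0.83,0.43,-0.35], [0.28,0.87,0.41]] @ diag([7.717657669220497, 5.958149733983743, 1.1497442533674846]) @ [[-0.06, 0.46, 0.89],  [-0.98, -0.21, 0.05],  [0.21, -0.86, 0.46]]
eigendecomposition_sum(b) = [[(-0.83+2.48j), 1.15+0.82j, (1.35+0.62j)],[(-1.98-3.28j), -2.01+0.50j, (-1.98+0.92j)],[-1.74+0.79j, 0.13+1.03j, 0.34+1.04j]] + [[(-0.83-2.48j), (1.15-0.82j), 1.35-0.62j], [-1.98+3.28j, (-2.01-0.5j), -1.98-0.92j], [(-1.74-0.79j), 0.13-1.03j, (0.34-1.04j)]] + [[(-0.18+0j), -0.09-0.00j, (0.19-0j)], [1.74-0.00j, (0.88+0j), (-1.82+0j)], [(-1.59+0j), (-0.8-0j), (1.66-0j)]]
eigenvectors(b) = [[(-0.34-0.4j), (-0.34+0.4j), (0.08+0j)], [0.76+0.00j, 0.76-0.00j, -0.74+0.00j], [(0.04-0.38j), (0.04+0.38j), (0.67+0j)]]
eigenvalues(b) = [(-2.5+4.02j), (-2.5-4.02j), (2.36+0j)]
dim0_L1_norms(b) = [9.13, 5.88, 11.02]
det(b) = 52.87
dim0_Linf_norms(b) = [5.08, 3.14, 5.78]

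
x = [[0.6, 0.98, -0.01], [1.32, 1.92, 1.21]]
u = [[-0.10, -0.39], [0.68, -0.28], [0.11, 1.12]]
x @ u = [[0.61, -0.52], [1.31, 0.3]]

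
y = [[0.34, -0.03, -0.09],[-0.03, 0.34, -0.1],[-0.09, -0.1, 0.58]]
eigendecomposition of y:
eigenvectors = [[-0.25, 0.73, -0.64], [-0.29, -0.68, -0.67], [0.92, -0.01, -0.38]]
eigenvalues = [0.64, 0.37, 0.25]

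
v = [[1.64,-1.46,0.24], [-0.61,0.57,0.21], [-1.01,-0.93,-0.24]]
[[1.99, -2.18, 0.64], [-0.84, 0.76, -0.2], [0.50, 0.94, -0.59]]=v@ [[0.42, -1.1, 0.46],  [-0.93, 0.23, 0.1],  [-0.24, -0.18, 0.13]]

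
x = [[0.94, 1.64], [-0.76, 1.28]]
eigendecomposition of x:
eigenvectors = [[(0.83+0j),0.83-0.00j], [(0.09+0.56j),0.09-0.56j]]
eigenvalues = [(1.11+1.1j), (1.11-1.1j)]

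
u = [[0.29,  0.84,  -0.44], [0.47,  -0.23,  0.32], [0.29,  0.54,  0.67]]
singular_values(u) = [1.08, 0.92, 0.43]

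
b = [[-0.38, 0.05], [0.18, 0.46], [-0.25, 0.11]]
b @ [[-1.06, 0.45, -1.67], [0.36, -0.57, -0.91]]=[[0.42, -0.2, 0.59], [-0.03, -0.18, -0.72], [0.30, -0.18, 0.32]]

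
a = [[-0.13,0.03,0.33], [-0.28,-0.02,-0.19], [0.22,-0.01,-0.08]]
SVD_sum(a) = [[-0.17, 0.03, 0.31], [0.02, -0.0, -0.03], [0.09, -0.01, -0.15]] + [[0.04, 0.0, 0.02],[-0.30, -0.02, -0.16],[0.13, 0.01, 0.07]] + [[0.0,-0.00,0.00], [0.0,-0.00,0.00], [0.00,-0.00,0.00]]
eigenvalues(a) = [-0.37, 0.15, -0.01]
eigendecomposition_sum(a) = [[-0.20, 0.02, 0.24], [-0.08, 0.01, 0.09], [0.15, -0.02, -0.18]] + [[0.07, 0.01, 0.09],[-0.19, -0.02, -0.27],[0.07, 0.01, 0.10]] + [[-0.00, -0.0, -0.0], [-0.01, -0.01, -0.02], [0.0, 0.00, 0.00]]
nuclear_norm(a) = 0.77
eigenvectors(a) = [[-0.76, -0.30, 0.02], [-0.30, 0.89, 1.00], [0.57, -0.33, -0.08]]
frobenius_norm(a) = 0.54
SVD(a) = [[0.89, -0.13, 0.44], [-0.08, 0.9, 0.42], [-0.45, -0.41, 0.79]] @ diag([0.39605004188943693, 0.37367559017867874, 0.003304182802355713]) @ [[-0.49,0.08,0.87], [-0.87,-0.05,-0.48], [0.0,-1.0,0.1]]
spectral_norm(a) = 0.40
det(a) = 0.00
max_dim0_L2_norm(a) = 0.39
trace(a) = -0.23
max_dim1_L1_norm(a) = 0.49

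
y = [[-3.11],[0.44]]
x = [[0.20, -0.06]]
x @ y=[[-0.65]]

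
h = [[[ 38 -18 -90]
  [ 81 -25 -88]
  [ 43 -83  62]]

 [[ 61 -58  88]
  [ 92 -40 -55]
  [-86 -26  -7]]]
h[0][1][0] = 81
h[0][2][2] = 62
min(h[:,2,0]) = -86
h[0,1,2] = -88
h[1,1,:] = [92, -40, -55]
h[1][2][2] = -7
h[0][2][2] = 62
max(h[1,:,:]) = 92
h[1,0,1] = -58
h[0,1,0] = 81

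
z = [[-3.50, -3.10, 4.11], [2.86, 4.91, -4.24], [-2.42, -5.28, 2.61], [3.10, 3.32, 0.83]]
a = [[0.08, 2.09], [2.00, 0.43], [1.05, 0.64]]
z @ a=[[-2.16, -6.02], [5.6, 5.38], [-8.01, -5.66], [7.76, 8.44]]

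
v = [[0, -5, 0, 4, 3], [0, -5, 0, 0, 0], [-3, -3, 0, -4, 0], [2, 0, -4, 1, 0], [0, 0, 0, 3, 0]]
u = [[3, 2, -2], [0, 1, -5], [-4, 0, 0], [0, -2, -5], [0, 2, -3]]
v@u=[[0, -7, -4], [0, -5, 25], [-9, -1, 41], [22, 2, -9], [0, -6, -15]]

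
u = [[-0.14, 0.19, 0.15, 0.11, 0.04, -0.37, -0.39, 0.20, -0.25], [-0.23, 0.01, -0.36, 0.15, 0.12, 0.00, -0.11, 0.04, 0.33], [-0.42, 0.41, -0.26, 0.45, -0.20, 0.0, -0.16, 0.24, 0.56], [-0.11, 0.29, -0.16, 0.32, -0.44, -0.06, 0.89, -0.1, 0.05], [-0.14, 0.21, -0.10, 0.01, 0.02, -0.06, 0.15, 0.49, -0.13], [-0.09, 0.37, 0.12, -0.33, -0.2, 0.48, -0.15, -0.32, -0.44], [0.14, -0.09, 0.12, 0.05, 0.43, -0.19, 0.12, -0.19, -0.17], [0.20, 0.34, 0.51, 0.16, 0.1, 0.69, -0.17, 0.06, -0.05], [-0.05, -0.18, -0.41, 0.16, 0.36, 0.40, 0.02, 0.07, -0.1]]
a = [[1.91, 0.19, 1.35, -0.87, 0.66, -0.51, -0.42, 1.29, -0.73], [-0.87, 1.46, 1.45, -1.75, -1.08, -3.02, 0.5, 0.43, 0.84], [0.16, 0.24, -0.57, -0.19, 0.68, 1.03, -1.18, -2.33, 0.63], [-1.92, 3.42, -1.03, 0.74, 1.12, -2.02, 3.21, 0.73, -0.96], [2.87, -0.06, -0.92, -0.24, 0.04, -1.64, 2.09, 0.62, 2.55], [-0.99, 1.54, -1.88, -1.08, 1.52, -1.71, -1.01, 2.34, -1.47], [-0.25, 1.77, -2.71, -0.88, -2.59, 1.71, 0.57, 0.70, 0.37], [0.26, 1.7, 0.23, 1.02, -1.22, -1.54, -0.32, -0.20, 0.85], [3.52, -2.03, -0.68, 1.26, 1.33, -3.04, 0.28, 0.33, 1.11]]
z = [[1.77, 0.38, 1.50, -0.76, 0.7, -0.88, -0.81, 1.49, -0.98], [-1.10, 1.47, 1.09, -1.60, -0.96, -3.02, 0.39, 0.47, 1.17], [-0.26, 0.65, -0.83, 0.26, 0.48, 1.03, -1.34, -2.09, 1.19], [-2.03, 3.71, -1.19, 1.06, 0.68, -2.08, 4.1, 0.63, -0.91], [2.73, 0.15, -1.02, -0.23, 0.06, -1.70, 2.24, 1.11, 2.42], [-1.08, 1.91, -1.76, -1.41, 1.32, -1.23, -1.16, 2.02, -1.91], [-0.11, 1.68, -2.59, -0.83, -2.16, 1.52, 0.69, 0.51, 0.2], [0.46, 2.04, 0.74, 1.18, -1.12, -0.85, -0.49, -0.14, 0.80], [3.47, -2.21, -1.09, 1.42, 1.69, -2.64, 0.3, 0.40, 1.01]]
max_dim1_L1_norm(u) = 2.7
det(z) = 33203.88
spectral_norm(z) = 7.68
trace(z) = 3.86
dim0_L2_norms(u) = [0.59, 0.79, 0.84, 0.71, 0.78, 1.02, 1.03, 0.7, 0.86]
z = u + a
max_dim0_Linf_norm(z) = 4.1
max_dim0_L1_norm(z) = 14.95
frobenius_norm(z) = 13.70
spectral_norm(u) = 1.37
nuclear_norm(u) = 6.42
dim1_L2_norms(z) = [3.35, 4.35, 3.18, 6.58, 4.85, 4.71, 4.24, 3.03, 5.59]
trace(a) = 3.35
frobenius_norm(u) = 2.48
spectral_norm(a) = 7.27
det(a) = 36773.80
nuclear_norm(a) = 35.18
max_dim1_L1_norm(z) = 16.39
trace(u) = 0.51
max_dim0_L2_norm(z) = 5.66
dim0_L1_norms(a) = [12.75, 12.41, 10.82, 8.03, 10.24, 16.22, 9.58, 8.97, 9.51]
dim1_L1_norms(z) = [9.27, 11.27, 8.13, 16.39, 11.66, 13.8, 10.29, 7.82, 14.23]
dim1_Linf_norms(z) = [1.77, 3.02, 2.09, 4.1, 2.73, 2.02, 2.59, 2.04, 3.47]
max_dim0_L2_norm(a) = 5.89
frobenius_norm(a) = 13.37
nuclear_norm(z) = 35.88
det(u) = 0.00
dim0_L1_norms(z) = [13.01, 14.2, 11.81, 8.75, 9.17, 14.95, 11.52, 8.86, 10.59]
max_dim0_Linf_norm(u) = 0.89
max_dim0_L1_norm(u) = 2.25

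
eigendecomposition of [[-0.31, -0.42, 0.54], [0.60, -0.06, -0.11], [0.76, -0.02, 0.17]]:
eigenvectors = [[(0.42+0j), (0.29-0.26j), 0.29+0.26j], [0.27+0.00j, (-0.75+0j), (-0.75-0j)], [(0.87+0j), (-0.51+0.15j), -0.51-0.15j]]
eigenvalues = [(0.53+0j), (-0.37+0.23j), (-0.37-0.23j)]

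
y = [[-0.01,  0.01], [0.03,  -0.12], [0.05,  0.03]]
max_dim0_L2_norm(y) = 0.12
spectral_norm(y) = 0.13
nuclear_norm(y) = 0.18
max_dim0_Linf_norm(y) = 0.12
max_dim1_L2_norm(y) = 0.12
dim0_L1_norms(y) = [0.09, 0.16]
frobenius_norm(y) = 0.14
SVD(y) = [[0.09, 0.15], [-0.98, -0.15], [0.16, -0.98]] @ diag([0.12567297903639668, 0.05573421157706815]) @ [[-0.18,  0.98], [-0.98,  -0.18]]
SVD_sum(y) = [[-0.0, 0.01], [0.02, -0.12], [-0.0, 0.02]] + [[-0.01, -0.00], [0.01, 0.0], [0.05, 0.01]]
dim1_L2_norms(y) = [0.01, 0.12, 0.06]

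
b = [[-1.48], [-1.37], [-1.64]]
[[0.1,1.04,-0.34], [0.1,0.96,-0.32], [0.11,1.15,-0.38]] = b@[[-0.07, -0.7, 0.23]]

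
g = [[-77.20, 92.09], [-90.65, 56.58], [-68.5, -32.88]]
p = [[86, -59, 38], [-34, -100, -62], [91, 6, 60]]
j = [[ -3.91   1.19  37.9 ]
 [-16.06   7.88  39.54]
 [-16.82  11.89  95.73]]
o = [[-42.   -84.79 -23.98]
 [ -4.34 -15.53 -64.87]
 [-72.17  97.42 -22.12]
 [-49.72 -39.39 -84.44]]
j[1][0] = -16.06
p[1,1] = -100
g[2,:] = [-68.5, -32.88]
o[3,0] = -49.72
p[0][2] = 38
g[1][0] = -90.65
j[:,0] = [-3.91, -16.06, -16.82]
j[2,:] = [-16.82, 11.89, 95.73]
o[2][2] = -22.12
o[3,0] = -49.72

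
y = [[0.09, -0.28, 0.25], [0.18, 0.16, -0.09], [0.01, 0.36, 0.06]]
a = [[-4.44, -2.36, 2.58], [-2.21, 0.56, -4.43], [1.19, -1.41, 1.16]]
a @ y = [[-0.8, 1.79, -0.74], [-0.14, -0.89, -0.87], [-0.14, -0.14, 0.49]]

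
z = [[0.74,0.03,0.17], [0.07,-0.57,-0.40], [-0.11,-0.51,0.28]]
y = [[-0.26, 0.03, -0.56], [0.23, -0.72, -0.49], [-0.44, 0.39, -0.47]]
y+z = [[0.48, 0.06, -0.39], [0.30, -1.29, -0.89], [-0.55, -0.12, -0.19]]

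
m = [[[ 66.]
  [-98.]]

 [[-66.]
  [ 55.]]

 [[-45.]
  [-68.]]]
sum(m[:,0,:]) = -45.0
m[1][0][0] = -66.0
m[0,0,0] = 66.0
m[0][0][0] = 66.0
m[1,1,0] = 55.0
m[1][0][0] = -66.0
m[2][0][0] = -45.0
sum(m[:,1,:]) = -111.0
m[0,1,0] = -98.0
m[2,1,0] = -68.0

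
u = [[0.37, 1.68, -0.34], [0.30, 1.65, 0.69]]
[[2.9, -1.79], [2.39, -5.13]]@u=[[0.54, 1.92, -2.22], [-0.65, -4.45, -4.35]]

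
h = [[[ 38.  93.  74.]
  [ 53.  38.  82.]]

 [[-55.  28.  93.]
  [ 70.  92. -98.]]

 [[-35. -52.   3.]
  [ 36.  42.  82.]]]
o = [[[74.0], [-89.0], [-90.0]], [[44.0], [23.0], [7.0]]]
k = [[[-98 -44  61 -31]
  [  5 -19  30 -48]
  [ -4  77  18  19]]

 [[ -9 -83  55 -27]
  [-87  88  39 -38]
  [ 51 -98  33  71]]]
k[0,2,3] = 19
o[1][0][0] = 44.0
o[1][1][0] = 23.0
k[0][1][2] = 30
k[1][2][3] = 71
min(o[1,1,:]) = 23.0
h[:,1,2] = [82.0, -98.0, 82.0]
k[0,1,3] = -48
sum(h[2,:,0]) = 1.0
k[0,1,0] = 5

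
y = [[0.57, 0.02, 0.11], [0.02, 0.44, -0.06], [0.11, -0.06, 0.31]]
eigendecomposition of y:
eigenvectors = [[-0.33,0.94,-0.12], [0.31,-0.01,-0.95], [0.89,0.35,0.29]]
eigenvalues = [0.25, 0.61, 0.46]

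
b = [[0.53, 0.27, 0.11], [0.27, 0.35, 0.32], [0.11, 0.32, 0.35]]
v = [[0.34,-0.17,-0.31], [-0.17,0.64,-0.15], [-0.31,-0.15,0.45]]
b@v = [[0.10, 0.07, -0.16], [-0.07, 0.13, 0.01], [-0.13, 0.13, 0.08]]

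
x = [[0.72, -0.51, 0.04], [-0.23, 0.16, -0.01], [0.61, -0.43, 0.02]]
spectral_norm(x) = 1.19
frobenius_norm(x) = 1.19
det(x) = 0.00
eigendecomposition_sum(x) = [[0.72, -0.51, 0.04], [-0.23, 0.16, -0.01], [0.6, -0.42, 0.03]] + [[-0.0, 0.0, 0.0], [-0.0, 0.00, 0.0], [0.01, -0.0, -0.01]] + [[-0.00, -0.00, -0.00], [-0.00, -0.0, -0.00], [-0.0, -0.00, -0.0]]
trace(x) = 0.90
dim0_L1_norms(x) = [1.56, 1.1, 0.07]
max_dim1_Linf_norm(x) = 0.72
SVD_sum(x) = [[0.72, -0.51, 0.03],[-0.23, 0.16, -0.01],[0.61, -0.43, 0.03]] + [[-0.0,-0.00,0.01],[-0.00,-0.00,0.0],[0.0,0.0,-0.01]] + [[-0.0, -0.0, -0.00], [-0.00, -0.00, -0.00], [-0.00, -0.00, -0.0]]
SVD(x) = [[-0.74, -0.66, 0.13], [0.24, -0.07, 0.97], [-0.63, 0.75, 0.21]] @ diag([1.1899505931363725, 0.01066320660165952, 0.001970258705201551]) @ [[-0.82, 0.58, -0.04],[0.11, 0.09, -0.99],[-0.57, -0.81, -0.14]]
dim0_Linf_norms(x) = [0.72, 0.51, 0.04]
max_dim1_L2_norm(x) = 0.88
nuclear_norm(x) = 1.20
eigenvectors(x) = [[-0.75, 0.19, 0.57],[0.24, 0.20, 0.82],[-0.62, -0.96, 0.05]]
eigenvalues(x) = [0.91, -0.01, -0.0]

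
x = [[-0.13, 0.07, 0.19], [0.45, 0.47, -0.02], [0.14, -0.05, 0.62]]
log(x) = [[-1.43+2.79j, (0.08-0.33j), (0.25-0.64j)], [0.55-1.85j, (-0.71+0.22j), (0.02+0.43j)], [0.17-0.58j, -0.08+0.07j, -0.46+0.13j]]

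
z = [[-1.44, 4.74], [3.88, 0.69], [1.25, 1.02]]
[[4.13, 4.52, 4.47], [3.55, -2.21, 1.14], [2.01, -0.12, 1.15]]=z @ [[0.72, -0.7, 0.12], [1.09, 0.74, 0.98]]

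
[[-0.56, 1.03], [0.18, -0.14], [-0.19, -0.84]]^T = [[-0.56, 0.18, -0.19], [1.03, -0.14, -0.84]]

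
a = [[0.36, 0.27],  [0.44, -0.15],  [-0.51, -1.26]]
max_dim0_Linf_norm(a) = 1.26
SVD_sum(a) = [[0.17,  0.36], [0.02,  0.05], [-0.58,  -1.23]] + [[0.19, -0.09], [0.42, -0.20], [0.07, -0.03]]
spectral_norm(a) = 1.42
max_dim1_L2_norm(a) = 1.36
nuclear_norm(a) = 1.93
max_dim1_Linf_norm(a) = 1.26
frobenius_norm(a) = 1.51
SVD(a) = [[0.28, 0.41],[0.04, 0.90],[-0.96, 0.16]] @ diag([1.4152133910462008, 0.5132943188887963]) @ [[0.43, 0.90], [0.90, -0.43]]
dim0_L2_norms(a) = [0.76, 1.3]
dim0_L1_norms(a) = [1.31, 1.68]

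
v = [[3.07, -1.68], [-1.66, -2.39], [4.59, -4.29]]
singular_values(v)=[7.16, 3.0]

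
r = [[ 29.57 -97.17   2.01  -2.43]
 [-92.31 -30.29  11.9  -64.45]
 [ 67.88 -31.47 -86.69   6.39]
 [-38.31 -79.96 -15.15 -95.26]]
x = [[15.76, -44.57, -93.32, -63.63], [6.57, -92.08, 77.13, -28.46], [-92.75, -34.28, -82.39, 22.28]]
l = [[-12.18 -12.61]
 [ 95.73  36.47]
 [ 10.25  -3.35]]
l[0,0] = -12.18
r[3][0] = -38.31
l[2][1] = -3.35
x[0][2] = -93.32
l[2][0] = 10.25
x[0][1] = -44.57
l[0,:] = [-12.18, -12.61]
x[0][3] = -63.63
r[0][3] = -2.43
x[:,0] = [15.76, 6.57, -92.75]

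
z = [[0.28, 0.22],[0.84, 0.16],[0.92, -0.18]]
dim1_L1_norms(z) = [0.5, 1.0, 1.1]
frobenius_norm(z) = 1.32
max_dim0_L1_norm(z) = 2.04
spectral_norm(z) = 1.28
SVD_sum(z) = [[0.28, 0.01], [0.84, 0.02], [0.92, 0.02]] + [[-0.0, 0.21], [-0.0, 0.14], [0.0, -0.20]]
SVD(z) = [[-0.22, -0.66], [-0.66, -0.44], [-0.72, 0.61]] @ diag([1.2771085165721991, 0.32525964535853014]) @ [[-1.00, -0.02], [0.02, -1.00]]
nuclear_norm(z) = 1.60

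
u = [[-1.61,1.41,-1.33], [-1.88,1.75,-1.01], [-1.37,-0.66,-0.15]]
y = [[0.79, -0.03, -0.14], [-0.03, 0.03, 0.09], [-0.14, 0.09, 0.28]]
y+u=[[-0.82, 1.38, -1.47], [-1.91, 1.78, -0.92], [-1.51, -0.57, 0.13]]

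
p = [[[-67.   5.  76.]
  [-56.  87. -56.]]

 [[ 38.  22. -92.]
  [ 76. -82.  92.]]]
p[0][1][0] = -56.0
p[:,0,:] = [[-67.0, 5.0, 76.0], [38.0, 22.0, -92.0]]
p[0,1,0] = -56.0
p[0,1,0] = -56.0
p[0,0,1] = 5.0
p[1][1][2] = 92.0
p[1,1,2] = 92.0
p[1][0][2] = -92.0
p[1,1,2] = 92.0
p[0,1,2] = -56.0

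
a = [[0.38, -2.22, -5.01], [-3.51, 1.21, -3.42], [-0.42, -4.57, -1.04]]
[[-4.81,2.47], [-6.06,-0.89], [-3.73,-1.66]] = a @ [[1.12, 0.98], [0.53, 0.41], [0.81, -0.6]]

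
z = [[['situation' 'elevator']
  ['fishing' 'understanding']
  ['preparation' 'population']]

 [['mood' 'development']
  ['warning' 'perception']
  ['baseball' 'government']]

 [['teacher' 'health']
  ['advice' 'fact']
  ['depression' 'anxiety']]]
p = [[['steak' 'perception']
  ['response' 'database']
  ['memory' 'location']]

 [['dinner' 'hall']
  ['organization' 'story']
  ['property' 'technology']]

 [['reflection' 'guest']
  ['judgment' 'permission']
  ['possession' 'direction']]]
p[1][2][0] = 'property'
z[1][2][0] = 'baseball'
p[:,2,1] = ['location', 'technology', 'direction']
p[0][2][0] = 'memory'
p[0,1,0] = 'response'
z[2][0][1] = 'health'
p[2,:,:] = [['reflection', 'guest'], ['judgment', 'permission'], ['possession', 'direction']]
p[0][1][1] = 'database'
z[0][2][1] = 'population'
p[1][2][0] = 'property'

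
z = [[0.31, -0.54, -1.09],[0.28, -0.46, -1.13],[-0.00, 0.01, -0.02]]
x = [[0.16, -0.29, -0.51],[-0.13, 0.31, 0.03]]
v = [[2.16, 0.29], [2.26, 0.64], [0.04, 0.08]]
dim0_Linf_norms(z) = [0.31, 0.54, 1.13]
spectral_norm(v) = 3.20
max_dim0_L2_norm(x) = 0.51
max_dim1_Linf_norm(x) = 0.51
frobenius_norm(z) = 1.77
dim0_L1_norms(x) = [0.29, 0.6, 0.54]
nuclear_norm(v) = 3.43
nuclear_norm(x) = 0.90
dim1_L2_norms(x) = [0.61, 0.34]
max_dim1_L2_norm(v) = 2.35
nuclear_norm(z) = 1.84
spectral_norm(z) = 1.77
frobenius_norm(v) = 3.21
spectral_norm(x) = 0.65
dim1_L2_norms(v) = [2.18, 2.35, 0.09]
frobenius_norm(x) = 0.70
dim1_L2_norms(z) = [1.26, 1.25, 0.02]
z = v @ x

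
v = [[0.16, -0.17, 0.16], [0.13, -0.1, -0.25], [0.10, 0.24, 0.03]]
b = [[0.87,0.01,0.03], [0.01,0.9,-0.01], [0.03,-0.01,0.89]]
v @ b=[[0.14, -0.15, 0.15],[0.1, -0.09, -0.22],[0.09, 0.22, 0.03]]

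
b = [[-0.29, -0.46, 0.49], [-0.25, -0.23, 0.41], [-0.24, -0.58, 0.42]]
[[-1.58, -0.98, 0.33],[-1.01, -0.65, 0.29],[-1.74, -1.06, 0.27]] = b @[[0.17, 1.9, 1.88], [2.07, 1.23, 0.19], [-1.19, 0.27, 1.97]]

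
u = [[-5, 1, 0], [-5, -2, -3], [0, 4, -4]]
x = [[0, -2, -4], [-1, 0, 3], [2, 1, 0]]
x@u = [[10, -12, 22], [5, 11, -12], [-15, 0, -3]]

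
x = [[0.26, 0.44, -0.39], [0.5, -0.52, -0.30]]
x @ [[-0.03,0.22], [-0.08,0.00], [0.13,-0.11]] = [[-0.09, 0.1], [-0.01, 0.14]]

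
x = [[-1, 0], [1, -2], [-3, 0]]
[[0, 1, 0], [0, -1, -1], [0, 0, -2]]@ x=[[1, -2], [2, 2], [6, 0]]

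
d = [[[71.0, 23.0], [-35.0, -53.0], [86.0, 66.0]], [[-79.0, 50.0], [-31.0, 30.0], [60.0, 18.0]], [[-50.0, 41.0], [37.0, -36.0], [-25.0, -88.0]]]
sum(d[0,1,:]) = -88.0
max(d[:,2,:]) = 86.0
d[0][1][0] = -35.0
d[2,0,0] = -50.0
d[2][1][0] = 37.0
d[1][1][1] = 30.0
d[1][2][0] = 60.0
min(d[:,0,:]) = -79.0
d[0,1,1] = -53.0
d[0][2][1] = 66.0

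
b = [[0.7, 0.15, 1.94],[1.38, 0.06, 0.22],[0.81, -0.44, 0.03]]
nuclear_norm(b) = 3.99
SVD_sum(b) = [[1.22, 0.05, 1.53], [0.64, 0.03, 0.81], [0.32, 0.01, 0.4]] + [[-0.51, 0.13, 0.4], [0.71, -0.18, -0.56], [0.53, -0.14, -0.42]] + [[-0.00, -0.03, 0.0], [0.03, 0.22, -0.03], [-0.05, -0.32, 0.05]]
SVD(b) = [[-0.86, 0.5, 0.08],[-0.45, -0.69, -0.56],[-0.23, -0.52, 0.82]] @ diag([2.2722657048794104, 1.329115403321761, 0.3916130884964225]) @ [[-0.62, -0.02, -0.78], [-0.77, 0.2, 0.61], [-0.14, -0.98, 0.14]]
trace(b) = 0.79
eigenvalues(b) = [-1.25, 1.34, 0.71]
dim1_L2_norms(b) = [2.07, 1.4, 0.92]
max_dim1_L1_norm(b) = 2.79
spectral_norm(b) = 2.27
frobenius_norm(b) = 2.66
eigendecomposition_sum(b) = [[-0.44,0.26,0.62],[0.39,-0.23,-0.56],[0.41,-0.24,-0.58]] + [[1.44,-0.54,2.05], [1.62,-0.6,2.3], [0.35,-0.13,0.50]] + [[-0.3, 0.43, -0.73], [-0.63, 0.89, -1.53], [0.05, -0.07, 0.12]]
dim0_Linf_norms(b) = [1.38, 0.44, 1.94]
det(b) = -1.18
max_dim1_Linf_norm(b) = 1.94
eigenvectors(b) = [[-0.61, 0.66, -0.43], [0.55, 0.74, -0.9], [0.57, 0.16, 0.07]]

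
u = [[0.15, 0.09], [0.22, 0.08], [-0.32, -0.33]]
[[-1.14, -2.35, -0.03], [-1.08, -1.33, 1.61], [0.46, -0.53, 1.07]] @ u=[[-0.68, -0.28],[-0.97, -0.73],[-0.39, -0.35]]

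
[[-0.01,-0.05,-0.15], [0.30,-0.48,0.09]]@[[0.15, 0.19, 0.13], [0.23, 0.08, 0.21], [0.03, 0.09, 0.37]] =[[-0.02, -0.02, -0.07],[-0.06, 0.03, -0.03]]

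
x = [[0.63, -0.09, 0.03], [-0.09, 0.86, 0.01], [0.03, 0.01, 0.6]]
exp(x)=[[1.89,-0.19,0.05], [-0.19,2.37,0.02], [0.05,0.02,1.82]]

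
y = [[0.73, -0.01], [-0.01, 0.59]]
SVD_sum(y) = [[0.73, -0.05], [-0.05, 0.00]] + [[0.0, 0.04], [0.04, 0.59]]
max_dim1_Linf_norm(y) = 0.73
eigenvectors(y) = [[1.0,0.07],[-0.07,1.0]]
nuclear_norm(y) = 1.32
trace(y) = 1.32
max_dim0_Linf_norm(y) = 0.73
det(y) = 0.43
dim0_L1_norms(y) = [0.74, 0.6]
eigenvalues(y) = [0.73, 0.59]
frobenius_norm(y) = 0.94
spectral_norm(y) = 0.73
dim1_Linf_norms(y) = [0.73, 0.59]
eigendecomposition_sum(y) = [[0.73, -0.05], [-0.05, 0.0]] + [[0.0, 0.04], [0.04, 0.59]]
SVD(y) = [[-1.00, 0.07],[0.07, 1.00]] @ diag([0.7307106781186548, 0.5892893218813453]) @ [[-1.00,  0.07], [0.07,  1.00]]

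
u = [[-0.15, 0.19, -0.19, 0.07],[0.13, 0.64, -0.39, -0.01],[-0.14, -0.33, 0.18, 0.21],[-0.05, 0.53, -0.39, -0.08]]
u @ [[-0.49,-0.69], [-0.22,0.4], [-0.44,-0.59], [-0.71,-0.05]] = [[0.07, 0.29], [-0.03, 0.4], [-0.09, -0.15], [0.14, 0.48]]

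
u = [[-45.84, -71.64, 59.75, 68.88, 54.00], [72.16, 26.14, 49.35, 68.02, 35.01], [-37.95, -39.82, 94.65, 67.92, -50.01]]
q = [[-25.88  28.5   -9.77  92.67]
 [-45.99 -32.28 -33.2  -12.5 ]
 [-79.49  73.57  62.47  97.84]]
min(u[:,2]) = 49.35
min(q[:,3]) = -12.5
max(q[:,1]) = 73.57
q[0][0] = -25.88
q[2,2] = 62.47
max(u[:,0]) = 72.16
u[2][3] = 67.92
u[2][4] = -50.01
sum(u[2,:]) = 34.79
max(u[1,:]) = 72.16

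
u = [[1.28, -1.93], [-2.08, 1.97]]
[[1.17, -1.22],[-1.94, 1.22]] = u @ [[0.96, 0.03], [0.03, 0.65]]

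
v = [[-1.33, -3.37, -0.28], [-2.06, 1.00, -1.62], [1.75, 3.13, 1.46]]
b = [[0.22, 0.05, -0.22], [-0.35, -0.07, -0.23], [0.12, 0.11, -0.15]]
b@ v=[[-0.78, -1.38, -0.46], [0.21, 0.39, -0.12], [-0.65, -0.76, -0.43]]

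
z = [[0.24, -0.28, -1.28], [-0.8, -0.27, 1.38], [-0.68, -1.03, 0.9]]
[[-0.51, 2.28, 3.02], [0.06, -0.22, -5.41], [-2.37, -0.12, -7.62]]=z @ [[-2.58, -5.13, -1.36], [3.3, 0.93, 5.05], [-0.81, -2.95, -3.72]]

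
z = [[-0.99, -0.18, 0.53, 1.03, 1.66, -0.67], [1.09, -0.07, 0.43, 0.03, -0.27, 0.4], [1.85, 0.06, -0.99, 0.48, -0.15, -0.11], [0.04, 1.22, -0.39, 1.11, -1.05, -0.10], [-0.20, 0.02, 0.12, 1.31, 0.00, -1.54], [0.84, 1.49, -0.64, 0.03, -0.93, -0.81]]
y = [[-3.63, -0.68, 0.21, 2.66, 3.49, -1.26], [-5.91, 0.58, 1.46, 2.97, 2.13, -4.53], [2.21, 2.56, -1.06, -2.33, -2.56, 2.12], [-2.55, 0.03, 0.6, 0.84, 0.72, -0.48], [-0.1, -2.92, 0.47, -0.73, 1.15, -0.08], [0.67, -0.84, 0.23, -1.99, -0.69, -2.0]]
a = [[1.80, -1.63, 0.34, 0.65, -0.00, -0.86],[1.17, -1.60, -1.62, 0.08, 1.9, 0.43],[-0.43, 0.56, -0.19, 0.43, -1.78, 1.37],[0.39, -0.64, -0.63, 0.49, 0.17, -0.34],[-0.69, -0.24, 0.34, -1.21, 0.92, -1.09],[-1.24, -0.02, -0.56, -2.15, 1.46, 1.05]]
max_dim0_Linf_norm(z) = 1.85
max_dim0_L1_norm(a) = 6.23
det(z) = -11.76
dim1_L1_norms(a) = [5.28, 6.8, 4.76, 2.66, 4.49, 6.48]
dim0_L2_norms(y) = [7.74, 4.07, 1.98, 5.15, 5.06, 5.55]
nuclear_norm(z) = 10.64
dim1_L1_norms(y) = [11.93, 17.58, 12.84, 5.22, 5.45, 6.42]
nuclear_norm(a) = 11.99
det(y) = 1.55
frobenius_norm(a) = 6.20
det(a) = -0.11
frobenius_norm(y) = 12.78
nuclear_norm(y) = 21.72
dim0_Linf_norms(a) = [1.8, 1.63, 1.62, 2.15, 1.9, 1.37]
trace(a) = 2.47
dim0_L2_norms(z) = [2.52, 1.94, 1.42, 2.06, 2.2, 1.91]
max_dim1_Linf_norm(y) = 5.91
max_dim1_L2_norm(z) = 2.36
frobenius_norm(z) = 4.98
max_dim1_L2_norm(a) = 3.22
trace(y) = -4.12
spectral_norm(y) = 11.33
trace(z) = -1.75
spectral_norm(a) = 4.03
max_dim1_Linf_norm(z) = 1.85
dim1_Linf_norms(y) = [3.63, 5.91, 2.56, 2.55, 2.92, 2.0]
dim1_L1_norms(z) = [5.06, 2.29, 3.64, 3.91, 3.19, 4.74]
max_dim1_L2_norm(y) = 8.44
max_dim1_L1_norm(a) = 6.8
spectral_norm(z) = 3.39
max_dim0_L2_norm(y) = 7.74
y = a @ z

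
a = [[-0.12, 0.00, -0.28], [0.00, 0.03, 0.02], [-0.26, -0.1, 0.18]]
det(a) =-0.003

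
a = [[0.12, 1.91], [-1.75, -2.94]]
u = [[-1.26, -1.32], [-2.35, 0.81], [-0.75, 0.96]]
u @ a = [[2.16,1.47], [-1.7,-6.87], [-1.77,-4.25]]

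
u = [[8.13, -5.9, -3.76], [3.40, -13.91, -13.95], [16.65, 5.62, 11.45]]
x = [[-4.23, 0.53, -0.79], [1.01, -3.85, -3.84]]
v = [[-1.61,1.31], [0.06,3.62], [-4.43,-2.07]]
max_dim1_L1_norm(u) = 33.72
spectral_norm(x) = 5.61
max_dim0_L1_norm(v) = 7.0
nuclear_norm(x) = 9.84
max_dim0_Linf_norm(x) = 4.23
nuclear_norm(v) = 8.94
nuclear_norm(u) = 43.25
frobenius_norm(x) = 7.03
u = v @ x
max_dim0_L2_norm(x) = 4.35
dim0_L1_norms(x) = [5.24, 4.38, 4.63]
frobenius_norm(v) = 6.43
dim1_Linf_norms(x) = [4.23, 3.85]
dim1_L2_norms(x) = [4.34, 5.53]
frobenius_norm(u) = 30.90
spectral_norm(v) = 5.30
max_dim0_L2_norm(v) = 4.71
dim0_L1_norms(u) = [28.18, 25.43, 29.16]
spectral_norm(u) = 24.73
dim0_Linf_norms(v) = [4.43, 3.62]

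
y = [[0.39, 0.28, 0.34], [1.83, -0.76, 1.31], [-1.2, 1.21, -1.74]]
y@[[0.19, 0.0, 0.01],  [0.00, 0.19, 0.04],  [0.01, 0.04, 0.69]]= [[0.08, 0.07, 0.25], [0.36, -0.09, 0.89], [-0.25, 0.16, -1.16]]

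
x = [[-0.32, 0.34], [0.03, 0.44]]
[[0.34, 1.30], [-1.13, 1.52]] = x@[[-3.52, -0.37],[-2.32, 3.48]]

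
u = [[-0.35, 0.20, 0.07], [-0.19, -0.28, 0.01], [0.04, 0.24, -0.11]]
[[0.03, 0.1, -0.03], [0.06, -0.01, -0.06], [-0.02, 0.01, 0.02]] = u@[[-0.15, -0.17, 0.17],[-0.1, 0.15, 0.10],[-0.05, 0.17, 0.14]]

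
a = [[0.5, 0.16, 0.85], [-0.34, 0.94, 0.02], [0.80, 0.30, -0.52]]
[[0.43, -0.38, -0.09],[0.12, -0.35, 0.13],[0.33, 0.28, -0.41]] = a@ [[0.44,0.15,-0.42], [0.28,-0.31,-0.02], [0.20,-0.48,0.14]]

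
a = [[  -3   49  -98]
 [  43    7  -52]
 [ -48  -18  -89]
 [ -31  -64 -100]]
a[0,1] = 49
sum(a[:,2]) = -339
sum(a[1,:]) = -2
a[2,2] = -89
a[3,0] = -31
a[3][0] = -31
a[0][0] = -3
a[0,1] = 49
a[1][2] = -52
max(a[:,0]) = 43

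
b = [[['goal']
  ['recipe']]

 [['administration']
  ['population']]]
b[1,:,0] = ['administration', 'population']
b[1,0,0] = 'administration'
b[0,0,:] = ['goal']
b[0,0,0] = 'goal'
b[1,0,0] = 'administration'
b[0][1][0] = 'recipe'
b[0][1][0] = 'recipe'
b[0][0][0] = 'goal'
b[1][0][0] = 'administration'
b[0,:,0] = ['goal', 'recipe']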